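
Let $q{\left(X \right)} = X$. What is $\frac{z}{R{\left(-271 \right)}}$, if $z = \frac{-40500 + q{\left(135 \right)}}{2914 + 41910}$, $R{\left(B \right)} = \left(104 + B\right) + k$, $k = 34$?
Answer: $\frac{3105}{458584} \approx 0.0067708$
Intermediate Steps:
$R{\left(B \right)} = 138 + B$ ($R{\left(B \right)} = \left(104 + B\right) + 34 = 138 + B$)
$z = - \frac{3105}{3448}$ ($z = \frac{-40500 + 135}{2914 + 41910} = - \frac{40365}{44824} = \left(-40365\right) \frac{1}{44824} = - \frac{3105}{3448} \approx -0.90052$)
$\frac{z}{R{\left(-271 \right)}} = - \frac{3105}{3448 \left(138 - 271\right)} = - \frac{3105}{3448 \left(-133\right)} = \left(- \frac{3105}{3448}\right) \left(- \frac{1}{133}\right) = \frac{3105}{458584}$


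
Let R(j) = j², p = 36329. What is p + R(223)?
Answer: 86058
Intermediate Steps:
p + R(223) = 36329 + 223² = 36329 + 49729 = 86058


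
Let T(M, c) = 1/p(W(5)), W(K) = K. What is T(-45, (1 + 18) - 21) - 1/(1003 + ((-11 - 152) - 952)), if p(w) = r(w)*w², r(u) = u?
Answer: 237/14000 ≈ 0.016929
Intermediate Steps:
p(w) = w³ (p(w) = w*w² = w³)
T(M, c) = 1/125 (T(M, c) = 1/(5³) = 1/125)
T(-45, (1 + 18) - 21) - 1/(1003 + ((-11 - 152) - 952)) = 1/125 - 1/(1003 + ((-11 - 152) - 952)) = 1/125 - 1/(1003 + (-163 - 952)) = 1/125 - 1/(1003 - 1115) = 1/125 - 1/(-112) = 1/125 - 1*(-1/112) = 1/125 + 1/112 = 237/14000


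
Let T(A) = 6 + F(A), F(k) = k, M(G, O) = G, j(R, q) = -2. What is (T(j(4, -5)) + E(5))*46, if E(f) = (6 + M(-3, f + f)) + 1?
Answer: 368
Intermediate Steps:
T(A) = 6 + A
E(f) = 4 (E(f) = (6 - 3) + 1 = 3 + 1 = 4)
(T(j(4, -5)) + E(5))*46 = ((6 - 2) + 4)*46 = (4 + 4)*46 = 8*46 = 368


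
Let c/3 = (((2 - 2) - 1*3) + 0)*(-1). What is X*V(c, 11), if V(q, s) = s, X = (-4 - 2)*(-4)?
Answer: 264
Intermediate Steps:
c = 9 (c = 3*((((2 - 2) - 1*3) + 0)*(-1)) = 3*(((0 - 3) + 0)*(-1)) = 3*((-3 + 0)*(-1)) = 3*(-3*(-1)) = 3*3 = 9)
X = 24 (X = -6*(-4) = 24)
X*V(c, 11) = 24*11 = 264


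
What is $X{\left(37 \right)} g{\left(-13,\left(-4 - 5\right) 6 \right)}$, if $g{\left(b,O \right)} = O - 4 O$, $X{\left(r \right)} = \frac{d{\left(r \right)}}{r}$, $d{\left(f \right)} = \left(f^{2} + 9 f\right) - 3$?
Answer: $\frac{275238}{37} \approx 7438.9$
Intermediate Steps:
$d{\left(f \right)} = -3 + f^{2} + 9 f$
$X{\left(r \right)} = \frac{-3 + r^{2} + 9 r}{r}$
$g{\left(b,O \right)} = - 3 O$
$X{\left(37 \right)} g{\left(-13,\left(-4 - 5\right) 6 \right)} = \left(9 + 37 - \frac{3}{37}\right) \left(- 3 \left(-4 - 5\right) 6\right) = \left(9 + 37 - \frac{3}{37}\right) \left(- 3 \left(\left(-9\right) 6\right)\right) = \left(9 + 37 - \frac{3}{37}\right) \left(\left(-3\right) \left(-54\right)\right) = \frac{1699}{37} \cdot 162 = \frac{275238}{37}$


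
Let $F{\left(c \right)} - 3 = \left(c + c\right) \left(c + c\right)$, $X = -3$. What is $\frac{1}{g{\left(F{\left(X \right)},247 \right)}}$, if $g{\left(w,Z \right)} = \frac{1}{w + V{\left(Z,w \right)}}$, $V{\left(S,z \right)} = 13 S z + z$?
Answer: $125307$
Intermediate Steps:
$F{\left(c \right)} = 3 + 4 c^{2}$ ($F{\left(c \right)} = 3 + \left(c + c\right) \left(c + c\right) = 3 + 2 c 2 c = 3 + 4 c^{2}$)
$V{\left(S,z \right)} = z + 13 S z$ ($V{\left(S,z \right)} = 13 S z + z = z + 13 S z$)
$g{\left(w,Z \right)} = \frac{1}{w + w \left(1 + 13 Z\right)}$
$\frac{1}{g{\left(F{\left(X \right)},247 \right)}} = \frac{1}{\frac{1}{3 + 4 \left(-3\right)^{2}} \frac{1}{2 + 13 \cdot 247}} = \frac{1}{\frac{1}{3 + 4 \cdot 9} \frac{1}{2 + 3211}} = \frac{1}{\frac{1}{3 + 36} \cdot \frac{1}{3213}} = \frac{1}{\frac{1}{39} \cdot \frac{1}{3213}} = \frac{1}{\frac{1}{125307}} = 125307$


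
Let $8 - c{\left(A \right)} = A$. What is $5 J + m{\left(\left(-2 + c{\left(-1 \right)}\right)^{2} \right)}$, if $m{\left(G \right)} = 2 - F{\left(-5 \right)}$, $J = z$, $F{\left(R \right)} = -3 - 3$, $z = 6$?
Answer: $38$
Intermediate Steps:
$c{\left(A \right)} = 8 - A$
$F{\left(R \right)} = -6$ ($F{\left(R \right)} = -3 - 3 = -6$)
$J = 6$
$m{\left(G \right)} = 8$ ($m{\left(G \right)} = 2 - -6 = 2 + 6 = 8$)
$5 J + m{\left(\left(-2 + c{\left(-1 \right)}\right)^{2} \right)} = 5 \cdot 6 + 8 = 30 + 8 = 38$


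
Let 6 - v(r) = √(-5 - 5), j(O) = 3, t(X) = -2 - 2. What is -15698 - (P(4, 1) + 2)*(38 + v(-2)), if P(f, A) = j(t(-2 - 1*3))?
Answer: -15918 + 5*I*√10 ≈ -15918.0 + 15.811*I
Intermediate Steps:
t(X) = -4
P(f, A) = 3
v(r) = 6 - I*√10 (v(r) = 6 - √(-5 - 5) = 6 - √(-10) = 6 - I*√10)
-15698 - (P(4, 1) + 2)*(38 + v(-2)) = -15698 - (3 + 2)*(38 + (6 - I*√10)) = -15698 - 5*(44 - I*√10) = -15698 - (220 - 5*I*√10) = -15698 + (-220 + 5*I*√10) = -15918 + 5*I*√10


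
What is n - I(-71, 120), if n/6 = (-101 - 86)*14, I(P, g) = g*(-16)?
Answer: -13788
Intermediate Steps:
I(P, g) = -16*g
n = -15708 (n = 6*((-101 - 86)*14) = 6*(-187*14) = 6*(-2618) = -15708)
n - I(-71, 120) = -15708 - (-16)*120 = -15708 - 1*(-1920) = -15708 + 1920 = -13788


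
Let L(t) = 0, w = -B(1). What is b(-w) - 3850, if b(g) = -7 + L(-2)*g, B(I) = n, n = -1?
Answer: -3857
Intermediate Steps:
B(I) = -1
w = 1 (w = -1*(-1) = 1)
b(g) = -7 (b(g) = -7 + 0*g = -7 + 0 = -7)
b(-w) - 3850 = -7 - 3850 = -3857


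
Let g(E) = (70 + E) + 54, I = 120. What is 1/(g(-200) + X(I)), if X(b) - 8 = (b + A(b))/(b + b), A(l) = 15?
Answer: -16/1079 ≈ -0.014829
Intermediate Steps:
X(b) = 8 + (15 + b)/(2*b) (X(b) = 8 + (b + 15)/(b + b) = 8 + (15 + b)/((2*b)) = 8 + (15 + b)*(1/(2*b)) = 8 + (15 + b)/(2*b))
g(E) = 124 + E
1/(g(-200) + X(I)) = 1/((124 - 200) + (½)*(15 + 17*120)/120) = 1/(-76 + (½)*(1/120)*(15 + 2040)) = 1/(-76 + (½)*(1/120)*2055) = 1/(-76 + 137/16) = 1/(-1079/16) = -16/1079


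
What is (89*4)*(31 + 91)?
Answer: 43432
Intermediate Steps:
(89*4)*(31 + 91) = 356*122 = 43432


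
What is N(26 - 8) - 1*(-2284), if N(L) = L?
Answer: 2302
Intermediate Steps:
N(26 - 8) - 1*(-2284) = (26 - 8) - 1*(-2284) = 18 + 2284 = 2302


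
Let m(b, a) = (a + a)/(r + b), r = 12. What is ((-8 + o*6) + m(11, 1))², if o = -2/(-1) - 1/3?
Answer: 2304/529 ≈ 4.3554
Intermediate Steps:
m(b, a) = 2*a/(12 + b) (m(b, a) = (a + a)/(12 + b) = (2*a)/(12 + b) = 2*a/(12 + b))
o = 5/3 (o = -2*(-1) - 1*⅓ = 2 - ⅓ = 5/3 ≈ 1.6667)
((-8 + o*6) + m(11, 1))² = ((-8 + (5/3)*6) + 2*1/(12 + 11))² = ((-8 + 10) + 2*1/23)² = (2 + 2*1*(1/23))² = (2 + 2/23)² = (48/23)² = 2304/529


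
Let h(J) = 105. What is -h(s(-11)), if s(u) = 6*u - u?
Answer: -105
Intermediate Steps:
s(u) = 5*u
-h(s(-11)) = -1*105 = -105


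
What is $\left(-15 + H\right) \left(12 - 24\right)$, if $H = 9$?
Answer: $72$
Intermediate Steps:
$\left(-15 + H\right) \left(12 - 24\right) = \left(-15 + 9\right) \left(12 - 24\right) = - 6 \left(12 - 24\right) = \left(-6\right) \left(-12\right) = 72$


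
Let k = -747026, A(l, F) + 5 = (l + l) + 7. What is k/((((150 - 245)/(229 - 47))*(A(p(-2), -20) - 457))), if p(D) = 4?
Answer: -135958732/42465 ≈ -3201.7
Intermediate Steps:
A(l, F) = 2 + 2*l (A(l, F) = -5 + ((l + l) + 7) = -5 + (2*l + 7) = -5 + (7 + 2*l) = 2 + 2*l)
k/((((150 - 245)/(229 - 47))*(A(p(-2), -20) - 457))) = -747026*(229 - 47)/((150 - 245)*((2 + 2*4) - 457)) = -747026*(-182/(95*((2 + 8) - 457))) = -747026*(-182/(95*(10 - 457))) = -747026/((-95/182*(-447))) = -747026/42465/182 = -747026*182/42465 = -135958732/42465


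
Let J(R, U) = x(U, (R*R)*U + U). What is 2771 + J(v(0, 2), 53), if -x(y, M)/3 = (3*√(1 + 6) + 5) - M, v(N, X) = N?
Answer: 2915 - 9*√7 ≈ 2891.2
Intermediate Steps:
x(y, M) = -15 - 9*√7 + 3*M (x(y, M) = -3*((3*√(1 + 6) + 5) - M) = -3*((3*√7 + 5) - M) = -3*((5 + 3*√7) - M) = -3*(5 - M + 3*√7) = -15 - 9*√7 + 3*M)
J(R, U) = -15 - 9*√7 + 3*U + 3*U*R² (J(R, U) = -15 - 9*√7 + 3*((R*R)*U + U) = -15 - 9*√7 + 3*(R²*U + U) = -15 - 9*√7 + 3*(U*R² + U) = -15 - 9*√7 + 3*(U + U*R²) = -15 - 9*√7 + (3*U + 3*U*R²) = -15 - 9*√7 + 3*U + 3*U*R²)
2771 + J(v(0, 2), 53) = 2771 + (-15 - 9*√7 + 3*53*(1 + 0²)) = 2771 + (-15 - 9*√7 + 3*53*(1 + 0)) = 2771 + (-15 - 9*√7 + 3*53*1) = 2771 + (-15 - 9*√7 + 159) = 2771 + (144 - 9*√7) = 2915 - 9*√7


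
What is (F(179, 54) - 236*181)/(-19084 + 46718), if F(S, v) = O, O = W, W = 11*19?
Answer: -42507/27634 ≈ -1.5382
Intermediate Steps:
W = 209
O = 209
F(S, v) = 209
(F(179, 54) - 236*181)/(-19084 + 46718) = (209 - 236*181)/(-19084 + 46718) = (209 - 42716)/27634 = -42507*1/27634 = -42507/27634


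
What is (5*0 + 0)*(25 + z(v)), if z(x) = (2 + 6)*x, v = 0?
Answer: 0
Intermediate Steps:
z(x) = 8*x
(5*0 + 0)*(25 + z(v)) = (5*0 + 0)*(25 + 8*0) = (0 + 0)*(25 + 0) = 0*25 = 0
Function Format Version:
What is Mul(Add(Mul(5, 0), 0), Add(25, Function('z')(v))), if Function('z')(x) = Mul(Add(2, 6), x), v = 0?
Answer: 0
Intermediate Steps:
Function('z')(x) = Mul(8, x)
Mul(Add(Mul(5, 0), 0), Add(25, Function('z')(v))) = Mul(Add(Mul(5, 0), 0), Add(25, Mul(8, 0))) = Mul(Add(0, 0), Add(25, 0)) = Mul(0, 25) = 0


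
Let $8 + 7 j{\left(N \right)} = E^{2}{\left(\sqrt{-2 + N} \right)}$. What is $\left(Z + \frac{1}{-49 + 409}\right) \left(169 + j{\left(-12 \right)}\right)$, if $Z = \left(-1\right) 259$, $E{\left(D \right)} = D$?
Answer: $- \frac{12027831}{280} \approx -42957.0$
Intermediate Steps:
$Z = -259$
$j{\left(N \right)} = - \frac{10}{7} + \frac{N}{7}$ ($j{\left(N \right)} = - \frac{8}{7} + \frac{\left(\sqrt{-2 + N}\right)^{2}}{7} = - \frac{8}{7} + \frac{-2 + N}{7} = - \frac{8}{7} + \left(- \frac{2}{7} + \frac{N}{7}\right) = - \frac{10}{7} + \frac{N}{7}$)
$\left(Z + \frac{1}{-49 + 409}\right) \left(169 + j{\left(-12 \right)}\right) = \left(-259 + \frac{1}{-49 + 409}\right) \left(169 + \left(- \frac{10}{7} + \frac{1}{7} \left(-12\right)\right)\right) = \left(-259 + \frac{1}{360}\right) \left(169 - \frac{22}{7}\right) = \left(- \frac{93239}{360}\right) \frac{1161}{7} = - \frac{12027831}{280}$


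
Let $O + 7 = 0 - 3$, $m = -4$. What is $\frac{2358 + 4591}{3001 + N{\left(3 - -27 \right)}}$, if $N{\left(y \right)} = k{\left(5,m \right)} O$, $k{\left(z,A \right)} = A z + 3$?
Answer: $\frac{6949}{3171} \approx 2.1914$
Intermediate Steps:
$O = -10$ ($O = -7 + \left(0 - 3\right) = -7 - 3 = -10$)
$k{\left(z,A \right)} = 3 + A z$
$N{\left(y \right)} = 170$ ($N{\left(y \right)} = \left(3 - 20\right) \left(-10\right) = \left(-17\right) \left(-10\right) = 170$)
$\frac{2358 + 4591}{3001 + N{\left(3 - -27 \right)}} = \frac{2358 + 4591}{3001 + 170} = \frac{6949}{3171}$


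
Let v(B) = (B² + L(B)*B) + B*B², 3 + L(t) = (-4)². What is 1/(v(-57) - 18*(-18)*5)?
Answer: -1/181065 ≈ -5.5229e-6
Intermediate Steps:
L(t) = 13 (L(t) = -3 + (-4)² = -3 + 16 = 13)
v(B) = B² + B³ + 13*B (v(B) = (B² + 13*B) + B*B² = (B² + 13*B) + B³ = B² + B³ + 13*B)
1/(v(-57) - 18*(-18)*5) = 1/(-57*(13 - 57 + (-57)²) - 18*(-18)*5) = 1/(-57*(13 - 57 + 3249) + 324*5) = 1/(-57*3205 + 1620) = 1/(-182685 + 1620) = 1/(-181065) = -1/181065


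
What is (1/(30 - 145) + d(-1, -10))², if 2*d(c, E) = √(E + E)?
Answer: (-1 + 115*I*√5)²/13225 ≈ -4.9999 - 0.038888*I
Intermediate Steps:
d(c, E) = √2*√E/2 (d(c, E) = √(E + E)/2 = √(2*E)/2 = (√2*√E)/2 = √2*√E/2)
(1/(30 - 145) + d(-1, -10))² = (1/(30 - 145) + √2*√(-10)/2)² = (1/(-115) + √2*(I*√10)/2)² = (-1/115 + I*√5)²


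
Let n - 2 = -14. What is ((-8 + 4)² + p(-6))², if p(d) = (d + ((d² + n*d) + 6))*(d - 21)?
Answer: 8410000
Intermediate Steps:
n = -12 (n = 2 - 14 = -12)
p(d) = (-21 + d)*(6 + d² - 11*d) (p(d) = (d + ((d² - 12*d) + 6))*(d - 21) = (d + (6 + d² - 12*d))*(-21 + d) = (6 + d² - 11*d)*(-21 + d) = (-21 + d)*(6 + d² - 11*d))
((-8 + 4)² + p(-6))² = ((-8 + 4)² + (-126 + (-6)³ - 32*(-6)² + 237*(-6)))² = ((-4)² + (-126 - 216 - 32*36 - 1422))² = (16 + (-126 - 216 - 1152 - 1422))² = (16 - 2916)² = (-2900)² = 8410000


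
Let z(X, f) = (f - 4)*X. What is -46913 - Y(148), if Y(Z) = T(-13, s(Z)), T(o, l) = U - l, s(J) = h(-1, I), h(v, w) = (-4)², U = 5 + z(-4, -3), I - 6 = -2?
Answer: -46930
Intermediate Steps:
I = 4 (I = 6 - 2 = 4)
z(X, f) = X*(-4 + f) (z(X, f) = (-4 + f)*X = X*(-4 + f))
U = 33 (U = 5 - 4*(-4 - 3) = 5 - 4*(-7) = 5 + 28 = 33)
h(v, w) = 16
s(J) = 16
T(o, l) = 33 - l
Y(Z) = 17 (Y(Z) = 33 - 1*16 = 33 - 16 = 17)
-46913 - Y(148) = -46913 - 1*17 = -46913 - 17 = -46930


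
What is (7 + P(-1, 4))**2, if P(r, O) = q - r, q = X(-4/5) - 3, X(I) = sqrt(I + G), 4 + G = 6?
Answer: (25 + sqrt(30))**2/25 ≈ 37.154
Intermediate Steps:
G = 2 (G = -4 + 6 = 2)
X(I) = sqrt(2 + I) (X(I) = sqrt(I + 2) = sqrt(2 + I))
q = -3 + sqrt(30)/5 (q = sqrt(2 - 4/5) - 3 = sqrt(6/5) - 3 = sqrt(30)/5 - 3 = -3 + sqrt(30)/5 ≈ -1.9046)
P(r, O) = -3 - r + sqrt(30)/5 (P(r, O) = (-3 + sqrt(30)/5) - r = -3 - r + sqrt(30)/5)
(7 + P(-1, 4))**2 = (7 + (-3 - 1*(-1) + sqrt(30)/5))**2 = (7 + (-3 + 1 + sqrt(30)/5))**2 = (7 + (-2 + sqrt(30)/5))**2 = (5 + sqrt(30)/5)**2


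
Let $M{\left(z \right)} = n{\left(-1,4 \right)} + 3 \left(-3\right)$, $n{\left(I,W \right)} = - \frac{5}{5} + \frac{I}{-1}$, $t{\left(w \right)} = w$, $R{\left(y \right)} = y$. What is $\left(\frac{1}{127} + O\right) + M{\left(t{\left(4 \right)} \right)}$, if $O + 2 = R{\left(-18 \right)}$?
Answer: $- \frac{3682}{127} \approx -28.992$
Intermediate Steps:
$O = -20$ ($O = -2 - 18 = -20$)
$n{\left(I,W \right)} = -1 - I$ ($n{\left(I,W \right)} = \left(-5\right) \frac{1}{5} + I \left(-1\right) = -1 - I$)
$M{\left(z \right)} = -9$ ($M{\left(z \right)} = \left(-1 - -1\right) + 3 \left(-3\right) = \left(-1 + 1\right) - 9 = 0 - 9 = -9$)
$\left(\frac{1}{127} + O\right) + M{\left(t{\left(4 \right)} \right)} = \left(\frac{1}{127} - 20\right) - 9 = - \frac{2539}{127} - 9 = - \frac{3682}{127}$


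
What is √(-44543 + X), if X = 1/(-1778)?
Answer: I*√140813074990/1778 ≈ 211.05*I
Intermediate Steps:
X = -1/1778 ≈ -0.00056243
√(-44543 + X) = √(-44543 - 1/1778) = √(-79197455/1778) = I*√140813074990/1778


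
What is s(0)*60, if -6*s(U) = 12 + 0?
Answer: -120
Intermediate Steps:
s(U) = -2 (s(U) = -(12 + 0)/6 = -⅙*12 = -2)
s(0)*60 = -2*60 = -120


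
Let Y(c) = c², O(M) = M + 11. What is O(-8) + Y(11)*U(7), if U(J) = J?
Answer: 850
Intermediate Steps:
O(M) = 11 + M
O(-8) + Y(11)*U(7) = (11 - 8) + 11²*7 = 3 + 121*7 = 3 + 847 = 850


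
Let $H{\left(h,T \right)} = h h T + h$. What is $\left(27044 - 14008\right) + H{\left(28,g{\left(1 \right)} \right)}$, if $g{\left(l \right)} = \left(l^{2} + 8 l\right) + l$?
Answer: $20904$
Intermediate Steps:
$g{\left(l \right)} = l^{2} + 9 l$
$H{\left(h,T \right)} = h + T h^{2}$ ($H{\left(h,T \right)} = h^{2} T + h = T h^{2} + h = h + T h^{2}$)
$\left(27044 - 14008\right) + H{\left(28,g{\left(1 \right)} \right)} = \left(27044 - 14008\right) + 28 \left(1 + 1 \left(9 + 1\right) 28\right) = 13036 + 28 \left(1 + 1 \cdot 10 \cdot 28\right) = 13036 + 28 \left(1 + 10 \cdot 28\right) = 13036 + 28 \left(1 + 280\right) = 13036 + 28 \cdot 281 = 13036 + 7868 = 20904$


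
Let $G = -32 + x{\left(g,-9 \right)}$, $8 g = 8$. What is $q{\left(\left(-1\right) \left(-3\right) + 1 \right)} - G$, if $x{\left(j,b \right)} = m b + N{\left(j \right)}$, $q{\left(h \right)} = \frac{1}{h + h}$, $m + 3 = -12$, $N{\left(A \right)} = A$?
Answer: $- \frac{831}{8} \approx -103.88$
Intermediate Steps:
$g = 1$ ($g = \frac{1}{8} \cdot 8 = 1$)
$m = -15$ ($m = -3 - 12 = -15$)
$q{\left(h \right)} = \frac{1}{2 h}$
$x{\left(j,b \right)} = j - 15 b$ ($x{\left(j,b \right)} = - 15 b + j = j - 15 b$)
$G = 104$ ($G = -32 + \left(1 - -135\right) = -32 + \left(1 + 135\right) = -32 + 136 = 104$)
$q{\left(\left(-1\right) \left(-3\right) + 1 \right)} - G = \frac{1}{2 \left(\left(-1\right) \left(-3\right) + 1\right)} - 104 = \frac{1}{2 \left(3 + 1\right)} - 104 = \frac{1}{2 \cdot 4} - 104 = \frac{1}{2} \cdot \frac{1}{4} - 104 = \frac{1}{8} - 104 = - \frac{831}{8}$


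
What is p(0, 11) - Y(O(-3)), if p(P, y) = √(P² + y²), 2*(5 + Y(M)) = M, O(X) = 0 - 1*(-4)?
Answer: 14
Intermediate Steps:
O(X) = 4 (O(X) = 0 + 4 = 4)
Y(M) = -5 + M/2
p(0, 11) - Y(O(-3)) = √(0² + 11²) - (-5 + (½)*4) = √(0 + 121) - (-5 + 2) = √121 - 1*(-3) = 11 + 3 = 14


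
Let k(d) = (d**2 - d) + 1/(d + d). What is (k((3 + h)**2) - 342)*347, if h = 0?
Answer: -1686073/18 ≈ -93671.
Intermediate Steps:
k(d) = d**2 + 1/(2*d) - d (k(d) = (d**2 - d) + 1/(2*d) = d**2 + 1/(2*d) - d)
(k((3 + h)**2) - 342)*347 = ((((3 + 0)**2)**2 + 1/(2*((3 + 0)**2)) - (3 + 0)**2) - 342)*347 = (((3**2)**2 + 1/(2*(3**2)) - 1*3**2) - 342)*347 = ((9**2 + (1/2)/9 - 1*9) - 342)*347 = ((81 + (1/2)*(1/9) - 9) - 342)*347 = ((81 + 1/18 - 9) - 342)*347 = (1297/18 - 342)*347 = -4859/18*347 = -1686073/18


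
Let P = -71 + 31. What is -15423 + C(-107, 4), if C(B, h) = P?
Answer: -15463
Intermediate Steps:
P = -40
C(B, h) = -40
-15423 + C(-107, 4) = -15423 - 40 = -15463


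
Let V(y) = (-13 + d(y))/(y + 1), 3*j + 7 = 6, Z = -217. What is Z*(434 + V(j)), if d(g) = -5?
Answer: -88319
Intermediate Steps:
j = -1/3 (j = -7/3 + (1/3)*6 = -7/3 + 2 = -1/3 ≈ -0.33333)
V(y) = -18/(1 + y) (V(y) = (-13 - 5)/(y + 1) = -18/(1 + y))
Z*(434 + V(j)) = -217*(434 - 18/(1 - 1/3)) = -217*(434 - 18/2/3) = -217*(434 - 18*3/2) = -217*(434 - 27) = -217*407 = -88319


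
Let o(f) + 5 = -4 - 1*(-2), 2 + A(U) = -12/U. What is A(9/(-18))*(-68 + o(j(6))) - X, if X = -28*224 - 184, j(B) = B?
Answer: 4806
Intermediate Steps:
A(U) = -2 - 12/U
o(f) = -7 (o(f) = -5 + (-4 - 1*(-2)) = -5 + (-4 + 2) = -5 - 2 = -7)
X = -6456 (X = -6272 - 184 = -6456)
A(9/(-18))*(-68 + o(j(6))) - X = (-2 - 12/(9/(-18)))*(-68 - 7) - 1*(-6456) = (-2 - 12/(9*(-1/18)))*(-75) + 6456 = (-2 - 12/(-½))*(-75) + 6456 = (-2 - 12*(-2))*(-75) + 6456 = (-2 + 24)*(-75) + 6456 = 22*(-75) + 6456 = -1650 + 6456 = 4806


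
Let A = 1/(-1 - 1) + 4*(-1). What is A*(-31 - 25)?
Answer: 252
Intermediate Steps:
A = -9/2 (A = 1/(-2) - 4 = -1/2 - 4 = -9/2 ≈ -4.5000)
A*(-31 - 25) = -9*(-31 - 25)/2 = -9/2*(-56) = 252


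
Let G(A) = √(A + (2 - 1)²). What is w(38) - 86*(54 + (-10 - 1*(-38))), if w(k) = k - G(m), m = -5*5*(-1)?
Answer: -7014 - √26 ≈ -7019.1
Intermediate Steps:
m = 25 (m = -25*(-1) = 25)
G(A) = √(1 + A) (G(A) = √(A + 1²) = √(A + 1) = √(1 + A))
w(k) = k - √26 (w(k) = k - √(1 + 25) = k - √26)
w(38) - 86*(54 + (-10 - 1*(-38))) = (38 - √26) - 86*(54 + (-10 - 1*(-38))) = (38 - √26) - 86*(54 + (-10 + 38)) = (38 - √26) - 86*(54 + 28) = (38 - √26) - 86*82 = (38 - √26) - 7052 = -7014 - √26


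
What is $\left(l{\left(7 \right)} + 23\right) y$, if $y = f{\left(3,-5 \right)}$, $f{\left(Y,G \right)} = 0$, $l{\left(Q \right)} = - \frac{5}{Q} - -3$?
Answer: $0$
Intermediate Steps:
$l{\left(Q \right)} = 3 - \frac{5}{Q}$ ($l{\left(Q \right)} = - \frac{5}{Q} + 3 = 3 - \frac{5}{Q}$)
$y = 0$
$\left(l{\left(7 \right)} + 23\right) y = \left(\left(3 - \frac{5}{7}\right) + 23\right) 0 = \left(\frac{16}{7} + 23\right) 0 = \frac{177}{7} \cdot 0 = 0$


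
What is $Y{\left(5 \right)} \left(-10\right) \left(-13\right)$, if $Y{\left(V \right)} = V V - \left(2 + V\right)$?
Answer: $2340$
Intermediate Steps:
$Y{\left(V \right)} = -2 + V^{2} - V$ ($Y{\left(V \right)} = V^{2} - \left(2 + V\right) = -2 + V^{2} - V$)
$Y{\left(5 \right)} \left(-10\right) \left(-13\right) = \left(-2 + 5^{2} - 5\right) \left(-10\right) \left(-13\right) = \left(-2 + 25 - 5\right) \left(-10\right) \left(-13\right) = 18 \left(-10\right) \left(-13\right) = \left(-180\right) \left(-13\right) = 2340$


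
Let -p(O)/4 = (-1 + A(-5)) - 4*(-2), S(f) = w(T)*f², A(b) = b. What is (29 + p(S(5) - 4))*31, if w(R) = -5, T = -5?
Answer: 651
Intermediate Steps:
S(f) = -5*f²
p(O) = -8 (p(O) = -4*((-1 - 5) - 4*(-2)) = -4*(-6 + 8) = -4*2 = -8)
(29 + p(S(5) - 4))*31 = (29 - 8)*31 = 21*31 = 651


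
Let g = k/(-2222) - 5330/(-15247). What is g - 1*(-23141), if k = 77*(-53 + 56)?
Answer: 71272583527/3079894 ≈ 23141.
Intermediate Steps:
k = 231 (k = 77*3 = 231)
g = 756473/3079894 (g = 231/(-2222) - 5330/(-15247) = 231*(-1/2222) - 5330*(-1/15247) = -21/202 + 5330/15247 = 756473/3079894 ≈ 0.24562)
g - 1*(-23141) = 756473/3079894 - 1*(-23141) = 756473/3079894 + 23141 = 71272583527/3079894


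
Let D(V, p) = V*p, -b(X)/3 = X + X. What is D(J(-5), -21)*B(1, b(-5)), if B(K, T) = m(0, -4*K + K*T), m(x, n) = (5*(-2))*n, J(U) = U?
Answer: -27300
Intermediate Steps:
b(X) = -6*X (b(X) = -3*(X + X) = -6*X)
m(x, n) = -10*n
B(K, T) = 40*K - 10*K*T (B(K, T) = -10*(-4*K + K*T) = 40*K - 10*K*T)
D(J(-5), -21)*B(1, b(-5)) = (-5*(-21))*(10*1*(4 - (-6)*(-5))) = 105*(10*1*(4 - 1*30)) = 105*(10*1*(4 - 30)) = 105*(10*1*(-26)) = 105*(-260) = -27300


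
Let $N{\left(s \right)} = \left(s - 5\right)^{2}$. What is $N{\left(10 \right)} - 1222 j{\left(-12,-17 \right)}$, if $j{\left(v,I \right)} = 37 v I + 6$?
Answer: $-9230963$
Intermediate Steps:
$N{\left(s \right)} = \left(-5 + s\right)^{2}$
$j{\left(v,I \right)} = 6 + 37 I v$ ($j{\left(v,I \right)} = 37 I v + 6 = 6 + 37 I v$)
$N{\left(10 \right)} - 1222 j{\left(-12,-17 \right)} = \left(-5 + 10\right)^{2} - 1222 \left(6 + 37 \left(-17\right) \left(-12\right)\right) = 5^{2} - 1222 \left(6 + 7548\right) = 25 - 9230988 = -9230963$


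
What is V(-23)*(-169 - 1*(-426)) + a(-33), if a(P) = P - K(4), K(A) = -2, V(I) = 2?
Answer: 483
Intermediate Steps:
a(P) = 2 + P (a(P) = P - 1*(-2) = P + 2 = 2 + P)
V(-23)*(-169 - 1*(-426)) + a(-33) = 2*(-169 - 1*(-426)) + (2 - 33) = 2*(-169 + 426) - 31 = 2*257 - 31 = 514 - 31 = 483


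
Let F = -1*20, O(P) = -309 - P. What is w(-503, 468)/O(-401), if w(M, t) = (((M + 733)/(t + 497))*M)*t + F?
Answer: -2708111/4439 ≈ -610.07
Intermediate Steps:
F = -20
w(M, t) = -20 + M*t*(733 + M)/(497 + t) (w(M, t) = (((M + 733)/(t + 497))*M)*t - 20 = (((733 + M)/(497 + t))*M)*t - 20 = (M*(733 + M)/(497 + t))*t - 20 = M*t*(733 + M)/(497 + t) - 20 = -20 + M*t*(733 + M)/(497 + t))
w(-503, 468)/O(-401) = ((-9940 - 20*468 + 468*(-503)**2 + 733*(-503)*468)/(497 + 468))/(-309 - 1*(-401)) = ((-9940 - 9360 + 468*253009 - 172551132)/965)/(-309 + 401) = ((-9940 - 9360 + 118408212 - 172551132)/965)/92 = ((1/965)*(-54162220))*(1/92) = -10832444/193*1/92 = -2708111/4439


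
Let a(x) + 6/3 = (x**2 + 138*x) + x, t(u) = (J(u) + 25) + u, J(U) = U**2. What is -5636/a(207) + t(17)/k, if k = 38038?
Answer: -47668987/681070390 ≈ -0.069991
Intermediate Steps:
t(u) = 25 + u + u**2 (t(u) = (u**2 + 25) + u = (25 + u**2) + u = 25 + u + u**2)
a(x) = -2 + x**2 + 139*x (a(x) = -2 + ((x**2 + 138*x) + x) = -2 + (x**2 + 139*x) = -2 + x**2 + 139*x)
-5636/a(207) + t(17)/k = -5636/(-2 + 207**2 + 139*207) + (25 + 17 + 17**2)/38038 = -5636/(-2 + 42849 + 28773) + (25 + 17 + 289)*(1/38038) = -5636/71620 + 331*(1/38038) = -5636*1/71620 + 331/38038 = -1409/17905 + 331/38038 = -47668987/681070390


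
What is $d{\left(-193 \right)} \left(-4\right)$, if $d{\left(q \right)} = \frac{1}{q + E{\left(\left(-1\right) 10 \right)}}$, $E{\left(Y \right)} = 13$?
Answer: $\frac{1}{45} \approx 0.022222$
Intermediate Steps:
$d{\left(q \right)} = \frac{1}{13 + q}$ ($d{\left(q \right)} = \frac{1}{q + 13} = \frac{1}{13 + q}$)
$d{\left(-193 \right)} \left(-4\right) = \frac{1}{13 - 193} \left(-4\right) = \frac{1}{-180} \left(-4\right) = \left(- \frac{1}{180}\right) \left(-4\right) = \frac{1}{45}$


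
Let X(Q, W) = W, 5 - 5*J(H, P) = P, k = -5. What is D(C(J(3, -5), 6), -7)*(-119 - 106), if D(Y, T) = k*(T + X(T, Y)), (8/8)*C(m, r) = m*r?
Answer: 5625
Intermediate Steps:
J(H, P) = 1 - P/5
C(m, r) = m*r
D(Y, T) = -5*T - 5*Y (D(Y, T) = -5*(T + Y) = -5*T - 5*Y)
D(C(J(3, -5), 6), -7)*(-119 - 106) = (-5*(-7) - 5*(1 - ⅕*(-5))*6)*(-119 - 106) = (35 - 5*(1 + 1)*6)*(-225) = (35 - 10*6)*(-225) = (35 - 5*12)*(-225) = (35 - 60)*(-225) = -25*(-225) = 5625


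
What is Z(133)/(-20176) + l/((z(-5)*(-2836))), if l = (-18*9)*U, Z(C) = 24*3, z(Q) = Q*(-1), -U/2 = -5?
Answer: 197901/1788098 ≈ 0.11068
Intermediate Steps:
U = 10 (U = -2*(-5) = 10)
z(Q) = -Q
Z(C) = 72
l = -1620 (l = -18*9*10 = -162*10 = -1620)
Z(133)/(-20176) + l/((z(-5)*(-2836))) = 72/(-20176) - 1620/(-1*(-5)*(-2836)) = 72*(-1/20176) - 1620/(5*(-2836)) = -9/2522 - 1620/(-14180) = -9/2522 - 1620*(-1/14180) = -9/2522 + 81/709 = 197901/1788098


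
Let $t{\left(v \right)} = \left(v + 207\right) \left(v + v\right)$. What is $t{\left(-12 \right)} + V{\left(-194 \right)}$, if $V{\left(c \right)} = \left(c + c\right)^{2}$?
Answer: $145864$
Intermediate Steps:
$t{\left(v \right)} = 2 v \left(207 + v\right)$ ($t{\left(v \right)} = \left(207 + v\right) 2 v = 2 v \left(207 + v\right)$)
$V{\left(c \right)} = 4 c^{2}$ ($V{\left(c \right)} = \left(2 c\right)^{2} = 4 c^{2}$)
$t{\left(-12 \right)} + V{\left(-194 \right)} = 2 \left(-12\right) \left(207 - 12\right) + 4 \left(-194\right)^{2} = 2 \left(-12\right) 195 + 4 \cdot 37636 = -4680 + 150544 = 145864$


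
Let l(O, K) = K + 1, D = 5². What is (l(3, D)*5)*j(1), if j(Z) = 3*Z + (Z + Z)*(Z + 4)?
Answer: 1690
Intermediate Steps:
D = 25
l(O, K) = 1 + K
j(Z) = 3*Z + 2*Z*(4 + Z) (j(Z) = 3*Z + (2*Z)*(4 + Z) = 3*Z + 2*Z*(4 + Z))
(l(3, D)*5)*j(1) = ((1 + 25)*5)*(1*(11 + 2*1)) = (26*5)*(1*(11 + 2)) = 130*(1*13) = 130*13 = 1690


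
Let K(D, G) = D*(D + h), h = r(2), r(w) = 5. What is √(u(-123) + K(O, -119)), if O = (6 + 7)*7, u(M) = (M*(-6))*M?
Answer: 11*I*√678 ≈ 286.42*I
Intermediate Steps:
h = 5
u(M) = -6*M² (u(M) = (-6*M)*M = -6*M²)
O = 91 (O = 13*7 = 91)
K(D, G) = D*(5 + D) (K(D, G) = D*(D + 5) = D*(5 + D))
√(u(-123) + K(O, -119)) = √(-6*(-123)² + 91*(5 + 91)) = √(-6*15129 + 91*96) = √(-90774 + 8736) = √(-82038) = 11*I*√678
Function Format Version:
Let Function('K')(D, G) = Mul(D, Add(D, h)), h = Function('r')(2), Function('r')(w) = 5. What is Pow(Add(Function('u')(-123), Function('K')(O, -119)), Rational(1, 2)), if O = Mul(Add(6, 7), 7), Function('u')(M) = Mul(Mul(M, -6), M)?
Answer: Mul(11, I, Pow(678, Rational(1, 2))) ≈ Mul(286.42, I)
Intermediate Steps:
h = 5
Function('u')(M) = Mul(-6, Pow(M, 2)) (Function('u')(M) = Mul(Mul(-6, M), M) = Mul(-6, Pow(M, 2)))
O = 91 (O = Mul(13, 7) = 91)
Function('K')(D, G) = Mul(D, Add(5, D)) (Function('K')(D, G) = Mul(D, Add(D, 5)) = Mul(D, Add(5, D)))
Pow(Add(Function('u')(-123), Function('K')(O, -119)), Rational(1, 2)) = Pow(Add(Mul(-6, Pow(-123, 2)), Mul(91, Add(5, 91))), Rational(1, 2)) = Pow(Add(Mul(-6, 15129), Mul(91, 96)), Rational(1, 2)) = Pow(Add(-90774, 8736), Rational(1, 2)) = Pow(-82038, Rational(1, 2)) = Mul(11, I, Pow(678, Rational(1, 2)))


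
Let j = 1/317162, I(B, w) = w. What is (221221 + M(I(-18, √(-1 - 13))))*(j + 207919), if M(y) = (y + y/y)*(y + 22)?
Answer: 14588726476605291/317162 + 1516712135217*I*√14/317162 ≈ 4.5998e+10 + 1.7893e+7*I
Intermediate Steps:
j = 1/317162 ≈ 3.1530e-6
M(y) = (1 + y)*(22 + y) (M(y) = (y + 1)*(22 + y) = (1 + y)*(22 + y))
(221221 + M(I(-18, √(-1 - 13))))*(j + 207919) = (221221 + (22 + (√(-1 - 13))² + 23*√(-1 - 13)))*(1/317162 + 207919) = (221221 + (22 + (√(-14))² + 23*√(-14)))*(65944005879/317162) = (221221 + (22 + (I*√14)² + 23*(I*√14)))*(65944005879/317162) = (221221 + (22 - 14 + 23*I*√14))*(65944005879/317162) = (221221 + (8 + 23*I*√14))*(65944005879/317162) = (221229 + 23*I*√14)*(65944005879/317162) = 14588726476605291/317162 + 1516712135217*I*√14/317162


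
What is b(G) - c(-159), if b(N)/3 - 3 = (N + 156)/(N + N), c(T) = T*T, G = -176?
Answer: -2223921/88 ≈ -25272.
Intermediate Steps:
c(T) = T²
b(N) = 9 + 3*(156 + N)/(2*N) (b(N) = 9 + 3*((N + 156)/(N + N)) = 9 + 3*((156 + N)/((2*N))) = 9 + 3*((156 + N)*(1/(2*N))) = 9 + 3*((156 + N)/(2*N)) = 9 + 3*(156 + N)/(2*N))
b(G) - c(-159) = (21/2 + 234/(-176)) - 1*(-159)² = (21/2 + 234*(-1/176)) - 1*25281 = (21/2 - 117/88) - 25281 = 807/88 - 25281 = -2223921/88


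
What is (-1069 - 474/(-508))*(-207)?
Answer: 56156823/254 ≈ 2.2109e+5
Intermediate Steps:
(-1069 - 474/(-508))*(-207) = (-1069 - 474*(-1/508))*(-207) = (-1069 + 237/254)*(-207) = -271289/254*(-207) = 56156823/254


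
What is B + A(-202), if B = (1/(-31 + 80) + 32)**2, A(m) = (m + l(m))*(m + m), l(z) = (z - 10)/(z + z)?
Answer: 197893557/2401 ≈ 82421.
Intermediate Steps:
l(z) = (-10 + z)/(2*z) (l(z) = (-10 + z)/((2*z)) = (-10 + z)*(1/(2*z)) = (-10 + z)/(2*z))
A(m) = 2*m*(m + (-10 + m)/(2*m)) (A(m) = (m + (-10 + m)/(2*m))*(m + m) = (m + (-10 + m)/(2*m))*(2*m) = 2*m*(m + (-10 + m)/(2*m)))
B = 2461761/2401 (B = (1/49 + 32)**2 = (1569/49)**2 = 2461761/2401 ≈ 1025.3)
B + A(-202) = 2461761/2401 + (-10 - 202 + 2*(-202)**2) = 2461761/2401 + (-10 - 202 + 2*40804) = 2461761/2401 + (-10 - 202 + 81608) = 2461761/2401 + 81396 = 197893557/2401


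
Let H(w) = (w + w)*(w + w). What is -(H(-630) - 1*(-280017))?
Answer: -1867617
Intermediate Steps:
H(w) = 4*w² (H(w) = (2*w)*(2*w) = 4*w²)
-(H(-630) - 1*(-280017)) = -(4*(-630)² - 1*(-280017)) = -(4*396900 + 280017) = -(1587600 + 280017) = -1*1867617 = -1867617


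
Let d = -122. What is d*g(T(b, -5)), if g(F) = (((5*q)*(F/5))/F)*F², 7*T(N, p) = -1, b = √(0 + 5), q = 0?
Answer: 0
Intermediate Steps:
b = √5 ≈ 2.2361
T(N, p) = -⅐ (T(N, p) = (⅐)*(-1) = -⅐)
g(F) = 0 (g(F) = (((5*0)*(F/5))/F)*F² = ((0*(F*(⅕)))/F)*F² = ((0*(F/5))/F)*F² = (0/F)*F² = 0*F² = 0)
d*g(T(b, -5)) = -122*0 = 0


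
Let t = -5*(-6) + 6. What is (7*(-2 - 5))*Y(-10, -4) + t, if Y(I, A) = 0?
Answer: 36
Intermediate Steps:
t = 36 (t = 30 + 6 = 36)
(7*(-2 - 5))*Y(-10, -4) + t = (7*(-2 - 5))*0 + 36 = (7*(-7))*0 + 36 = -49*0 + 36 = 0 + 36 = 36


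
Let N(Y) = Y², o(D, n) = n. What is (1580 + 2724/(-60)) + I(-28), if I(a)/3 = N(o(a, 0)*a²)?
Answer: 7673/5 ≈ 1534.6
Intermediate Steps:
I(a) = 0 (I(a) = 3*(0*a²)² = 3*0² = 3*0 = 0)
(1580 + 2724/(-60)) + I(-28) = (1580 + 2724/(-60)) + 0 = (1580 + 2724*(-1/60)) + 0 = (1580 - 227/5) + 0 = 7673/5 + 0 = 7673/5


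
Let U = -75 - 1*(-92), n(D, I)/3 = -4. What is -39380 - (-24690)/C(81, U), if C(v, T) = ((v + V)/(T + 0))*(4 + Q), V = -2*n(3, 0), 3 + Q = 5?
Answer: -812989/21 ≈ -38714.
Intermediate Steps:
Q = 2 (Q = -3 + 5 = 2)
n(D, I) = -12 (n(D, I) = 3*(-4) = -12)
U = 17 (U = -75 + 92 = 17)
V = 24 (V = -2*(-12) = 24)
C(v, T) = 6*(24 + v)/T (C(v, T) = ((v + 24)/(T + 0))*(4 + 2) = ((24 + v)/T)*6 = 6*(24 + v)/T)
-39380 - (-24690)/C(81, U) = -39380 - (-24690)/(6*(24 + 81)/17) = -39380 - (-24690)/(6*(1/17)*105) = -39380 - (-24690)/630/17 = -39380 - (-24690)*17/630 = -39380 - 1*(-13991/21) = -39380 + 13991/21 = -812989/21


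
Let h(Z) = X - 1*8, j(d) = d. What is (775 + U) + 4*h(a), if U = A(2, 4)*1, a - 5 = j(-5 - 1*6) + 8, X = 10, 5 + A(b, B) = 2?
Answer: 780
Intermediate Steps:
A(b, B) = -3 (A(b, B) = -5 + 2 = -3)
a = 2 (a = 5 + ((-5 - 1*6) + 8) = 5 + ((-5 - 6) + 8) = 5 + (-11 + 8) = 5 - 3 = 2)
U = -3 (U = -3*1 = -3)
h(Z) = 2 (h(Z) = 10 - 1*8 = 10 - 8 = 2)
(775 + U) + 4*h(a) = (775 - 3) + 4*2 = 772 + 8 = 780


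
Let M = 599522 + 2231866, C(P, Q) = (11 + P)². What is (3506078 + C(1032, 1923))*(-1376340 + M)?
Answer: 6684384293496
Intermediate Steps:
M = 2831388
(3506078 + C(1032, 1923))*(-1376340 + M) = (3506078 + (11 + 1032)²)*(-1376340 + 2831388) = (3506078 + 1043²)*1455048 = (3506078 + 1087849)*1455048 = 4593927*1455048 = 6684384293496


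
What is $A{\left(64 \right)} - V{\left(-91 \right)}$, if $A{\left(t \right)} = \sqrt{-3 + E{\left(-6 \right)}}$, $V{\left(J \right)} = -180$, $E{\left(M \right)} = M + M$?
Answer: $180 + i \sqrt{15} \approx 180.0 + 3.873 i$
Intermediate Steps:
$E{\left(M \right)} = 2 M$
$A{\left(t \right)} = i \sqrt{15}$ ($A{\left(t \right)} = \sqrt{-3 + 2 \left(-6\right)} = \sqrt{-3 - 12} = \sqrt{-15} = i \sqrt{15}$)
$A{\left(64 \right)} - V{\left(-91 \right)} = i \sqrt{15} - -180 = i \sqrt{15} + 180 = 180 + i \sqrt{15}$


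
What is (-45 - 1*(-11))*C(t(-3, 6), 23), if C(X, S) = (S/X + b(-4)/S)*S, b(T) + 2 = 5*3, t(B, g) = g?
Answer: -10319/3 ≈ -3439.7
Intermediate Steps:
b(T) = 13 (b(T) = -2 + 5*3 = -2 + 15 = 13)
C(X, S) = S*(13/S + S/X) (C(X, S) = (S/X + 13/S)*S = (13/S + S/X)*S = S*(13/S + S/X))
(-45 - 1*(-11))*C(t(-3, 6), 23) = (-45 - 1*(-11))*(13 + 23²/6) = (-45 + 11)*(13 + 529*(⅙)) = -34*(13 + 529/6) = -34*607/6 = -10319/3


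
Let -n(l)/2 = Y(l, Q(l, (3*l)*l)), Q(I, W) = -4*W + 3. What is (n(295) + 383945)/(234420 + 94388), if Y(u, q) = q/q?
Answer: 383943/328808 ≈ 1.1677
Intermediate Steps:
Q(I, W) = 3 - 4*W
Y(u, q) = 1
n(l) = -2 (n(l) = -2*1 = -2)
(n(295) + 383945)/(234420 + 94388) = (-2 + 383945)/(234420 + 94388) = 383943/328808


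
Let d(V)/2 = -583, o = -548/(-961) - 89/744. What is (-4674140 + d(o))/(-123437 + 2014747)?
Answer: -2337653/945655 ≈ -2.4720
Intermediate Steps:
o = 10393/23064 (o = -548*(-1/961) - 89*1/744 = 548/961 - 89/744 = 10393/23064 ≈ 0.45062)
d(V) = -1166 (d(V) = 2*(-583) = -1166)
(-4674140 + d(o))/(-123437 + 2014747) = (-4674140 - 1166)/(-123437 + 2014747) = -4675306/1891310 = -4675306*1/1891310 = -2337653/945655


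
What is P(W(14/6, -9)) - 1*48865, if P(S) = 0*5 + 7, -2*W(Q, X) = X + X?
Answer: -48858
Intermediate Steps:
W(Q, X) = -X (W(Q, X) = -(X + X)/2 = -X)
P(S) = 7 (P(S) = 0 + 7 = 7)
P(W(14/6, -9)) - 1*48865 = 7 - 1*48865 = 7 - 48865 = -48858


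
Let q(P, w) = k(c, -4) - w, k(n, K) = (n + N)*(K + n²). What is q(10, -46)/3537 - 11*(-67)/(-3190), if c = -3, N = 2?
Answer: -225089/1025730 ≈ -0.21944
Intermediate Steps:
k(n, K) = (2 + n)*(K + n²) (k(n, K) = (n + 2)*(K + n²) = (2 + n)*(K + n²))
q(P, w) = -5 - w (q(P, w) = ((-3)³ + 2*(-4) + 2*(-3)² - 4*(-3)) - w = (-27 - 8 + 2*9 + 12) - w = (-27 - 8 + 18 + 12) - w = -5 - w)
q(10, -46)/3537 - 11*(-67)/(-3190) = (-5 - 1*(-46))/3537 - 11*(-67)/(-3190) = (-5 + 46)*(1/3537) + 737*(-1/3190) = 41*(1/3537) - 67/290 = 41/3537 - 67/290 = -225089/1025730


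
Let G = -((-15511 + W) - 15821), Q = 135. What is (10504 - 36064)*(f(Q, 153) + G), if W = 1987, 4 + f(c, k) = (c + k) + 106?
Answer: -760026600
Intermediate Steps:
f(c, k) = 102 + c + k (f(c, k) = -4 + ((c + k) + 106) = -4 + (106 + c + k) = 102 + c + k)
G = 29345 (G = -((-15511 + 1987) - 15821) = -(-13524 - 15821) = -1*(-29345) = 29345)
(10504 - 36064)*(f(Q, 153) + G) = (10504 - 36064)*((102 + 135 + 153) + 29345) = -25560*(390 + 29345) = -25560*29735 = -760026600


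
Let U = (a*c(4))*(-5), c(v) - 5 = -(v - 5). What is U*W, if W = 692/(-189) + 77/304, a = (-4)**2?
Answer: 1958150/1197 ≈ 1635.9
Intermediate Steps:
c(v) = 10 - v (c(v) = 5 - (v - 5) = 5 - (-5 + v) = 5 + (5 - v) = 10 - v)
a = 16
W = -195815/57456 (W = 692*(-1/189) + 77*(1/304) = -692/189 + 77/304 = -195815/57456 ≈ -3.4081)
U = -480 (U = (16*(10 - 1*4))*(-5) = (16*(10 - 4))*(-5) = (16*6)*(-5) = 96*(-5) = -480)
U*W = -480*(-195815/57456) = 1958150/1197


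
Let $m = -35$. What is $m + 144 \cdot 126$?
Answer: $18109$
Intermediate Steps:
$m + 144 \cdot 126 = -35 + 144 \cdot 126 = -35 + 18144 = 18109$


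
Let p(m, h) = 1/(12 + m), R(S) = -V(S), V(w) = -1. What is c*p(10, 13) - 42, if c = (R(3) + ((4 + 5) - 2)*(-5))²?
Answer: 116/11 ≈ 10.545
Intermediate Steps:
R(S) = 1 (R(S) = -1*(-1) = 1)
c = 1156 (c = (1 + ((4 + 5) - 2)*(-5))² = (1 + (9 - 2)*(-5))² = (1 + 7*(-5))² = (1 - 35)² = (-34)² = 1156)
c*p(10, 13) - 42 = 1156/(12 + 10) - 42 = 1156/22 - 42 = 1156*(1/22) - 42 = 578/11 - 42 = 116/11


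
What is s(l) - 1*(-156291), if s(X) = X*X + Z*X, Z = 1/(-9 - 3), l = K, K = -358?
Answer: 1706909/6 ≈ 2.8449e+5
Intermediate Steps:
l = -358
Z = -1/12 (Z = 1/(-12) = -1/12 ≈ -0.083333)
s(X) = X**2 - X/12 (s(X) = X*X - X/12 = X**2 - X/12)
s(l) - 1*(-156291) = -358*(-1/12 - 358) - 1*(-156291) = -358*(-4297/12) + 156291 = 769163/6 + 156291 = 1706909/6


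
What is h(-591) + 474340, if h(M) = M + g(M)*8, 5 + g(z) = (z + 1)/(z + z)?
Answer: 279964379/591 ≈ 4.7371e+5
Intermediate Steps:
g(z) = -5 + (1 + z)/(2*z) (g(z) = -5 + (z + 1)/(z + z) = -5 + (1 + z)/((2*z)) = -5 + (1 + z)*(1/(2*z)) = -5 + (1 + z)/(2*z))
h(M) = M + 4*(1 - 9*M)/M (h(M) = M + ((1 - 9*M)/(2*M))*8 = M + 4*(1 - 9*M)/M)
h(-591) + 474340 = (-36 - 591 + 4/(-591)) + 474340 = (-36 - 591 + 4*(-1/591)) + 474340 = (-36 - 591 - 4/591) + 474340 = -370561/591 + 474340 = 279964379/591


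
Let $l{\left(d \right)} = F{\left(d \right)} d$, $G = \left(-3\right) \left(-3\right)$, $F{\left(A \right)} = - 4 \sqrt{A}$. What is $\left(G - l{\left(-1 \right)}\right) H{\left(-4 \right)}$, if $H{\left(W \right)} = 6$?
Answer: $54 - 24 i \approx 54.0 - 24.0 i$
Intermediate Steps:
$G = 9$
$l{\left(d \right)} = - 4 d^{\frac{3}{2}}$ ($l{\left(d \right)} = - 4 \sqrt{d} d = - 4 d^{\frac{3}{2}}$)
$\left(G - l{\left(-1 \right)}\right) H{\left(-4 \right)} = \left(9 - - 4 \left(-1\right)^{\frac{3}{2}}\right) 6 = \left(9 - - 4 \left(- i\right)\right) 6 = \left(9 - 4 i\right) 6 = 54 - 24 i$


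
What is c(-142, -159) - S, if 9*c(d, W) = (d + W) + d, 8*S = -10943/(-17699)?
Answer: -62823743/1274328 ≈ -49.299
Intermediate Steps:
S = 10943/141592 (S = (-10943/(-17699))/8 = (-10943*(-1/17699))/8 = (⅛)*(10943/17699) = 10943/141592 ≈ 0.077285)
c(d, W) = W/9 + 2*d/9 (c(d, W) = ((d + W) + d)/9 = ((W + d) + d)/9 = (W + 2*d)/9 = W/9 + 2*d/9)
c(-142, -159) - S = ((⅑)*(-159) + (2/9)*(-142)) - 1*10943/141592 = (-53/3 - 284/9) - 10943/141592 = -443/9 - 10943/141592 = -62823743/1274328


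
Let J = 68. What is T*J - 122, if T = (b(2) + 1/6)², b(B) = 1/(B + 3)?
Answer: -25393/225 ≈ -112.86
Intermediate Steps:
b(B) = 1/(3 + B)
T = 121/900 (T = (1/(3 + 2) + 1/6)² = (1/5 + ⅙)² = (⅕ + ⅙)² = (11/30)² = 121/900 ≈ 0.13444)
T*J - 122 = (121/900)*68 - 122 = 2057/225 - 122 = -25393/225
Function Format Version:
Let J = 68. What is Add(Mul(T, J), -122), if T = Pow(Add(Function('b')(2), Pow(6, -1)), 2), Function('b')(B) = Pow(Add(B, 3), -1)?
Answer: Rational(-25393, 225) ≈ -112.86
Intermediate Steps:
Function('b')(B) = Pow(Add(3, B), -1)
T = Rational(121, 900) (T = Pow(Add(Pow(Add(3, 2), -1), Pow(6, -1)), 2) = Pow(Add(Pow(5, -1), Rational(1, 6)), 2) = Pow(Add(Rational(1, 5), Rational(1, 6)), 2) = Pow(Rational(11, 30), 2) = Rational(121, 900) ≈ 0.13444)
Add(Mul(T, J), -122) = Add(Mul(Rational(121, 900), 68), -122) = Add(Rational(2057, 225), -122) = Rational(-25393, 225)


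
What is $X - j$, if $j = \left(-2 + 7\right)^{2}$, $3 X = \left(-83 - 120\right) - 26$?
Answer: $- \frac{304}{3} \approx -101.33$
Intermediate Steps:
$X = - \frac{229}{3}$ ($X = \frac{\left(-83 - 120\right) - 26}{3} = \frac{-203 - 26}{3} = \frac{1}{3} \left(-229\right) = - \frac{229}{3} \approx -76.333$)
$j = 25$ ($j = 5^{2} = 25$)
$X - j = - \frac{229}{3} - 25 = - \frac{304}{3}$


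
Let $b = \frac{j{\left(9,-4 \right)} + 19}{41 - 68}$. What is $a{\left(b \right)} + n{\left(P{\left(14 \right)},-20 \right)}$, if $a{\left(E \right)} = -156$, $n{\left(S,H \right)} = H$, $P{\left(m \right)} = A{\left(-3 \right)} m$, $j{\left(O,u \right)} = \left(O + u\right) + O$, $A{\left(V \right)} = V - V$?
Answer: $-176$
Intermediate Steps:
$A{\left(V \right)} = 0$
$j{\left(O,u \right)} = u + 2 O$
$P{\left(m \right)} = 0$ ($P{\left(m \right)} = 0 m = 0$)
$b = - \frac{11}{9}$ ($b = \frac{\left(-4 + 2 \cdot 9\right) + 19}{41 - 68} = \frac{\left(-4 + 18\right) + 19}{-27} = \left(14 + 19\right) \left(- \frac{1}{27}\right) = 33 \left(- \frac{1}{27}\right) = - \frac{11}{9} \approx -1.2222$)
$a{\left(b \right)} + n{\left(P{\left(14 \right)},-20 \right)} = -156 - 20 = -176$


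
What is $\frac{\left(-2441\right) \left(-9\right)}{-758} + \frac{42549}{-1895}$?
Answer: $- \frac{194943}{3790} \approx -51.436$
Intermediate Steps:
$\frac{\left(-2441\right) \left(-9\right)}{-758} + \frac{42549}{-1895} = 21969 \left(- \frac{1}{758}\right) + 42549 \left(- \frac{1}{1895}\right) = - \frac{21969}{758} - \frac{42549}{1895} = - \frac{194943}{3790}$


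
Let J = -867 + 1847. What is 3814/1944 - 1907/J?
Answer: 1907/119070 ≈ 0.016016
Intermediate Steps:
J = 980
3814/1944 - 1907/J = 3814/1944 - 1907/980 = 3814*(1/1944) - 1907*1/980 = 1907/972 - 1907/980 = 1907/119070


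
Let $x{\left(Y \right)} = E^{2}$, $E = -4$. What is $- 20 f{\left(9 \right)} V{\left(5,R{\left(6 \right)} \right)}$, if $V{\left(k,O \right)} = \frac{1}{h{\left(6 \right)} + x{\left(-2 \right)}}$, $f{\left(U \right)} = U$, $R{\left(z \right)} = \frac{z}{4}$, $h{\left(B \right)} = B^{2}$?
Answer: $- \frac{45}{13} \approx -3.4615$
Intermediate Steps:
$R{\left(z \right)} = \frac{z}{4}$ ($R{\left(z \right)} = z \frac{1}{4} = \frac{z}{4}$)
$x{\left(Y \right)} = 16$ ($x{\left(Y \right)} = \left(-4\right)^{2} = 16$)
$V{\left(k,O \right)} = \frac{1}{52}$ ($V{\left(k,O \right)} = \frac{1}{6^{2} + 16} = \frac{1}{36 + 16} = \frac{1}{52}$)
$- 20 f{\left(9 \right)} V{\left(5,R{\left(6 \right)} \right)} = \left(-20\right) 9 \cdot \frac{1}{52} = \left(-180\right) \frac{1}{52} = - \frac{45}{13}$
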